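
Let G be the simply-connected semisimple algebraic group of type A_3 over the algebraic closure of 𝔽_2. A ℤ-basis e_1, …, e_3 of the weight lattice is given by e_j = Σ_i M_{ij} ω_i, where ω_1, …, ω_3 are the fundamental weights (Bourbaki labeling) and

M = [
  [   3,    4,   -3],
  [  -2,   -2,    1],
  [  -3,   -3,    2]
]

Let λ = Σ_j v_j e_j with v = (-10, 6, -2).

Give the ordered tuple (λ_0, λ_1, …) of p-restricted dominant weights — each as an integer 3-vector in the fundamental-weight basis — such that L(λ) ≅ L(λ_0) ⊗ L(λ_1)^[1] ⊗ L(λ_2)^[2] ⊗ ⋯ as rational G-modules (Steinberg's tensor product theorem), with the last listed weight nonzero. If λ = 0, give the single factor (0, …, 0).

((0, 0, 0), (0, 1, 0), (0, 1, 0), (0, 0, 1))

Change of basis e → ω: c = M·v where v = (-10, 6, -2):
  c_1 = (3)·(-10) + (4)·(6) + (-3)·(-2) = 0
  c_2 = (-2)·(-10) + (-2)·(6) + (1)·(-2) = 6
  c_3 = (-3)·(-10) + (-3)·(6) + (2)·(-2) = 8
Expand coordinatewise in base 2:
  c_1 = 0
  c_2 = 6 = 0·2^0 + 1·2^1 + 1·2^2
  c_3 = 8 = 0·2^0 + 0·2^1 + 0·2^2 + 1·2^3
λ_0 = (0, 0, 0)
λ_1 = (0, 1, 0)
λ_2 = (0, 1, 0)
λ_3 = (0, 0, 1)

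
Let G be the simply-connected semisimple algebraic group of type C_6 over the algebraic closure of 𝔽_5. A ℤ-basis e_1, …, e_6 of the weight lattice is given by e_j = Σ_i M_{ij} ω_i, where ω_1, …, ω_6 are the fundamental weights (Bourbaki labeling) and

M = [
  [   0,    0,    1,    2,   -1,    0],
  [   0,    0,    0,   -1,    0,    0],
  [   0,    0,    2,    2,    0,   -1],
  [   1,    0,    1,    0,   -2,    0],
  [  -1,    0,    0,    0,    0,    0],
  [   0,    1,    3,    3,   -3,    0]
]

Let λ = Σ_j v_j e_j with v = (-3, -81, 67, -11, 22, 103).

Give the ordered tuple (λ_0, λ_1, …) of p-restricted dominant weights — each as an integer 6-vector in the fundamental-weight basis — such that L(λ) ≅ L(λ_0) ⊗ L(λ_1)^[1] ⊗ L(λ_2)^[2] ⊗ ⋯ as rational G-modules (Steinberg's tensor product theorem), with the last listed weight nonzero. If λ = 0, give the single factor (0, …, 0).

In the fundamental-weight basis, λ has coordinates c = M·v (v = (-3, -81, 67, -11, 22, 103)):
  c_1 = (0)·(-3) + (0)·(-81) + (1)·(67) + (2)·(-11) + (-1)·(22) + (0)·(103) = 23
  c_2 = (0)·(-3) + (0)·(-81) + (0)·(67) + (-1)·(-11) + (0)·(22) + (0)·(103) = 11
  c_3 = (0)·(-3) + (0)·(-81) + (2)·(67) + (2)·(-11) + (0)·(22) + (-1)·(103) = 9
  c_4 = (1)·(-3) + (0)·(-81) + (1)·(67) + (0)·(-11) + (-2)·(22) + (0)·(103) = 20
  c_5 = (-1)·(-3) + (0)·(-81) + (0)·(67) + (0)·(-11) + (0)·(22) + (0)·(103) = 3
  c_6 = (0)·(-3) + (1)·(-81) + (3)·(67) + (3)·(-11) + (-3)·(22) + (0)·(103) = 21
Writing each c_i in base p = 5:
  c_1 = 23 = 3·5^0 + 4·5^1
  c_2 = 11 = 1·5^0 + 2·5^1
  c_3 = 9 = 4·5^0 + 1·5^1
  c_4 = 20 = 0·5^0 + 4·5^1
  c_5 = 3 = 3·5^0
  c_6 = 21 = 1·5^0 + 4·5^1
p-restricted factor λ_0 = (3, 1, 4, 0, 3, 1)
p-restricted factor λ_1 = (4, 2, 1, 4, 0, 4)

((3, 1, 4, 0, 3, 1), (4, 2, 1, 4, 0, 4))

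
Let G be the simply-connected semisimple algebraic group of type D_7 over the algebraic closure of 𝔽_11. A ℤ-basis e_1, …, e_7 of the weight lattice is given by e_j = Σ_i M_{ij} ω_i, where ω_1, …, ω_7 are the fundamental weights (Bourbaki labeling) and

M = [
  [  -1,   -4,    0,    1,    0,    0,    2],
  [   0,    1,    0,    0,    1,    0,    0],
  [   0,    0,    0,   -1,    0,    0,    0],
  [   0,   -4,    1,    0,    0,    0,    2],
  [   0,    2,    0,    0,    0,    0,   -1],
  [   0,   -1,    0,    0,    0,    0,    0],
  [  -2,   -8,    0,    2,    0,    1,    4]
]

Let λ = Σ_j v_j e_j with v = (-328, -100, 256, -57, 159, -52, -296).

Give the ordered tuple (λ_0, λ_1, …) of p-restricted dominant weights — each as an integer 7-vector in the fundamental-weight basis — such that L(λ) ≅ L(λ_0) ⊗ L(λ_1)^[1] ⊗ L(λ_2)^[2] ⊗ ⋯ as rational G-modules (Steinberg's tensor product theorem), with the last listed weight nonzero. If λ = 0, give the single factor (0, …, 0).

Compute c_i = Σ_j M_{ij} v_j with v = (-328, -100, 256, -57, 159, -52, -296):
  c_1 = (-1)·(-328) + (-4)·(-100) + (0)·(256) + (1)·(-57) + (0)·(159) + (0)·(-52) + (2)·(-296) = 79
  c_2 = (0)·(-328) + (1)·(-100) + (0)·(256) + (0)·(-57) + (1)·(159) + (0)·(-52) + (0)·(-296) = 59
  c_3 = (0)·(-328) + (0)·(-100) + (0)·(256) + (-1)·(-57) + (0)·(159) + (0)·(-52) + (0)·(-296) = 57
  c_4 = (0)·(-328) + (-4)·(-100) + (1)·(256) + (0)·(-57) + (0)·(159) + (0)·(-52) + (2)·(-296) = 64
  c_5 = (0)·(-328) + (2)·(-100) + (0)·(256) + (0)·(-57) + (0)·(159) + (0)·(-52) + (-1)·(-296) = 96
  c_6 = (0)·(-328) + (-1)·(-100) + (0)·(256) + (0)·(-57) + (0)·(159) + (0)·(-52) + (0)·(-296) = 100
  c_7 = (-2)·(-328) + (-8)·(-100) + (0)·(256) + (2)·(-57) + (0)·(159) + (1)·(-52) + (4)·(-296) = 106
Writing each c_i in base p = 11:
  c_1 = 79 = 2·11^0 + 7·11^1
  c_2 = 59 = 4·11^0 + 5·11^1
  c_3 = 57 = 2·11^0 + 5·11^1
  c_4 = 64 = 9·11^0 + 5·11^1
  c_5 = 96 = 8·11^0 + 8·11^1
  c_6 = 100 = 1·11^0 + 9·11^1
  c_7 = 106 = 7·11^0 + 9·11^1
λ_0 = (2, 4, 2, 9, 8, 1, 7)
λ_1 = (7, 5, 5, 5, 8, 9, 9)

((2, 4, 2, 9, 8, 1, 7), (7, 5, 5, 5, 8, 9, 9))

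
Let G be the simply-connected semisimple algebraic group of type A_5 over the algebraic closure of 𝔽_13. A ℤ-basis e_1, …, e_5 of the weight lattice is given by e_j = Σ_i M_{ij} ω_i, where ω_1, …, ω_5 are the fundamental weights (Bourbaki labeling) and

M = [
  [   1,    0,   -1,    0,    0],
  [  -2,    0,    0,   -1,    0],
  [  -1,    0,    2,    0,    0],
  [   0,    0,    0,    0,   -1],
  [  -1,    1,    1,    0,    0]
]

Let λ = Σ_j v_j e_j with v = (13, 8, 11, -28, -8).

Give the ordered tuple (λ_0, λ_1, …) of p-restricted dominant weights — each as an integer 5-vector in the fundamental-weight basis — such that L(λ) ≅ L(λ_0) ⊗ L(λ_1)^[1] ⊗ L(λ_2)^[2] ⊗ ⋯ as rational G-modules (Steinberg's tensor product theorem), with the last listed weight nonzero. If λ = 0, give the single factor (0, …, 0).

Compute c_i = Σ_j M_{ij} v_j with v = (13, 8, 11, -28, -8):
  c_1 = 1·13 + 0·8 + (-1)·(11) + (0)·(-28) + (0)·(-8) = 2
  c_2 = (-2)·(13) + 0·8 + 0·11 + (-1)·(-28) + (0)·(-8) = 2
  c_3 = (-1)·(13) + 0·8 + 2·11 + (0)·(-28) + (0)·(-8) = 9
  c_4 = 0·13 + 0·8 + 0·11 + (0)·(-28) + (-1)·(-8) = 8
  c_5 = (-1)·(13) + 1·8 + 1·11 + (0)·(-28) + (0)·(-8) = 6
Base-13 expansion of each c_i:
  c_1 = 2 = 2·13^0
  c_2 = 2 = 2·13^0
  c_3 = 9 = 9·13^0
  c_4 = 8 = 8·13^0
  c_5 = 6 = 6·13^0
Factor λ_0 = (2, 2, 9, 8, 6)

((2, 2, 9, 8, 6),)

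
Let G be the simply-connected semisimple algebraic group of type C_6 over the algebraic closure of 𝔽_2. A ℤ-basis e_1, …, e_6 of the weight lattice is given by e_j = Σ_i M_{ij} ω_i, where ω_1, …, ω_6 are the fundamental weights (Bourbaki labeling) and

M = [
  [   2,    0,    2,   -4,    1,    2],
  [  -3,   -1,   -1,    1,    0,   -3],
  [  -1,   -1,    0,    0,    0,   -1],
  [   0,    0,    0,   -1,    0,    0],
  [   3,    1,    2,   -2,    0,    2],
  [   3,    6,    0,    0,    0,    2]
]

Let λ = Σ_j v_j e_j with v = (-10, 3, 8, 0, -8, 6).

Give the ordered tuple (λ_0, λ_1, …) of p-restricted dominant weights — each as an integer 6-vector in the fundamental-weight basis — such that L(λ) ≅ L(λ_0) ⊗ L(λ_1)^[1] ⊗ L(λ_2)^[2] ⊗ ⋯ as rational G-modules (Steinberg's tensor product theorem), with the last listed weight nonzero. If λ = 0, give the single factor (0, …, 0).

((0, 1, 1, 0, 1, 0),)

Compute c_i = Σ_j M_{ij} v_j with v = (-10, 3, 8, 0, -8, 6):
  c_1 = (2)·(-10) + 0·3 + 2·8 + (-4)·(0) + (1)·(-8) + 2·6 = 0
  c_2 = (-3)·(-10) + (-1)·(3) + (-1)·(8) + 1·0 + (0)·(-8) + (-3)·(6) = 1
  c_3 = (-1)·(-10) + (-1)·(3) + 0·8 + 0·0 + (0)·(-8) + (-1)·(6) = 1
  c_4 = (0)·(-10) + 0·3 + 0·8 + (-1)·(0) + (0)·(-8) + 0·6 = 0
  c_5 = (3)·(-10) + 1·3 + 2·8 + (-2)·(0) + (0)·(-8) + 2·6 = 1
  c_6 = (3)·(-10) + 6·3 + 0·8 + 0·0 + (0)·(-8) + 2·6 = 0
p = 2; digits c_i = Σ_j d_{ij}·2^j, 0 ≤ d_{ij} < 2:
  c_1 = 0
  c_2 = 1 = 1·2^0
  c_3 = 1 = 1·2^0
  c_4 = 0
  c_5 = 1 = 1·2^0
  c_6 = 0
Factor λ_0 = (0, 1, 1, 0, 1, 0)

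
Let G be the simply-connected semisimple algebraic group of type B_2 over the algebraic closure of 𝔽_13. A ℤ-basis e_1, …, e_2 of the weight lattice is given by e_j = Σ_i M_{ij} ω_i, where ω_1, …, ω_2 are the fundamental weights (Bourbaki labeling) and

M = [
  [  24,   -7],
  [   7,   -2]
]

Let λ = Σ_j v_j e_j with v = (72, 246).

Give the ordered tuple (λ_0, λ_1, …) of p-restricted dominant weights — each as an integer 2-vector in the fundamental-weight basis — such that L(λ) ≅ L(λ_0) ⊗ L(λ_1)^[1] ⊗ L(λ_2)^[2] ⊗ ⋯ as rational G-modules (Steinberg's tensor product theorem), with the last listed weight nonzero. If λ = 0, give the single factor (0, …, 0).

((6, 12),)

Compute c_i = Σ_j M_{ij} v_j with v = (72, 246):
  c_1 = (24)·(72) + (-7)·(246) = 6
  c_2 = (7)·(72) + (-2)·(246) = 12
Expand coordinatewise in base 13:
  c_1 = 6 = 6·13^0
  c_2 = 12 = 12·13^0
p-restricted factor λ_0 = (6, 12)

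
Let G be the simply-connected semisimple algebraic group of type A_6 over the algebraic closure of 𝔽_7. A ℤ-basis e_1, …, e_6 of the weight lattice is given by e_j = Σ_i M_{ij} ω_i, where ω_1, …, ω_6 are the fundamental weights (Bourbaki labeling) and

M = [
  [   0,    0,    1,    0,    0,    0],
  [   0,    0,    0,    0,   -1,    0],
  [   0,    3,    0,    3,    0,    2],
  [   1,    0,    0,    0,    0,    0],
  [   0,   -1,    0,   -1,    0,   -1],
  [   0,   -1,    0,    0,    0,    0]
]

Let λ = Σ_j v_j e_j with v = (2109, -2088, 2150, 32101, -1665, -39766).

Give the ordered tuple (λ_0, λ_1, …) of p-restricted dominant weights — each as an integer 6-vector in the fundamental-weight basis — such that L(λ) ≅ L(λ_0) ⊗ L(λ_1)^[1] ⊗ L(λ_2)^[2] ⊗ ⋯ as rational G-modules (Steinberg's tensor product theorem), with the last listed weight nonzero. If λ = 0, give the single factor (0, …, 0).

((1, 6, 0, 2, 2, 2), (6, 6, 3, 0, 0, 4), (1, 5, 4, 1, 3, 0), (6, 4, 2, 6, 0, 6), (0, 0, 4, 0, 4, 0))

Change of basis e → ω: c = M·v where v = (2109, -2088, 2150, 32101, -1665, -39766):
  c_1 = 0·2109 + (0)·(-2088) + 1·2150 + 0·32101 + (0)·(-1665) + (0)·(-39766) = 2150
  c_2 = 0·2109 + (0)·(-2088) + 0·2150 + 0·32101 + (-1)·(-1665) + (0)·(-39766) = 1665
  c_3 = 0·2109 + (3)·(-2088) + 0·2150 + 3·32101 + (0)·(-1665) + (2)·(-39766) = 10507
  c_4 = 1·2109 + (0)·(-2088) + 0·2150 + 0·32101 + (0)·(-1665) + (0)·(-39766) = 2109
  c_5 = 0·2109 + (-1)·(-2088) + 0·2150 + (-1)·(32101) + (0)·(-1665) + (-1)·(-39766) = 9753
  c_6 = 0·2109 + (-1)·(-2088) + 0·2150 + 0·32101 + (0)·(-1665) + (0)·(-39766) = 2088
Writing each c_i in base p = 7:
  c_1 = 2150 = 1·7^0 + 6·7^1 + 1·7^2 + 6·7^3
  c_2 = 1665 = 6·7^0 + 6·7^1 + 5·7^2 + 4·7^3
  c_3 = 10507 = 0·7^0 + 3·7^1 + 4·7^2 + 2·7^3 + 4·7^4
  c_4 = 2109 = 2·7^0 + 0·7^1 + 1·7^2 + 6·7^3
  c_5 = 9753 = 2·7^0 + 0·7^1 + 3·7^2 + 0·7^3 + 4·7^4
  c_6 = 2088 = 2·7^0 + 4·7^1 + 0·7^2 + 6·7^3
p-restricted factor λ_0 = (1, 6, 0, 2, 2, 2)
p-restricted factor λ_1 = (6, 6, 3, 0, 0, 4)
p-restricted factor λ_2 = (1, 5, 4, 1, 3, 0)
p-restricted factor λ_3 = (6, 4, 2, 6, 0, 6)
p-restricted factor λ_4 = (0, 0, 4, 0, 4, 0)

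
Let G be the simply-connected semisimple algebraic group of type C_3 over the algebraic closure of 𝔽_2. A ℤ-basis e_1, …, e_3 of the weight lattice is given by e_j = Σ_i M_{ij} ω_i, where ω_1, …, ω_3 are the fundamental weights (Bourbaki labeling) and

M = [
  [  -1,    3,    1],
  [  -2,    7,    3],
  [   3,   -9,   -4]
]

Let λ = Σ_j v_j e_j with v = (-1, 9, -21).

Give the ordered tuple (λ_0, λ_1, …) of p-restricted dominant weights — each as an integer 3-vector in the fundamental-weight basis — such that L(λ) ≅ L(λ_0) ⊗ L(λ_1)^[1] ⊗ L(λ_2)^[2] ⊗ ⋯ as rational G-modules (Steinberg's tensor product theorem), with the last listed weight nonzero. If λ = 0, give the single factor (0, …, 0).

Compute c_i = Σ_j M_{ij} v_j with v = (-1, 9, -21):
  c_1 = -1*-1 + 3*9 + 1*-21 = 7
  c_2 = -2*-1 + 7*9 + 3*-21 = 2
  c_3 = 3*-1 + -9*9 + -4*-21 = 0
Base-2 expansion of each c_i:
  c_1 = 7 = 1·2^0 + 1·2^1 + 1·2^2
  c_2 = 2 = 0·2^0 + 1·2^1
  c_3 = 0
λ_0 = (1, 0, 0)
λ_1 = (1, 1, 0)
λ_2 = (1, 0, 0)

((1, 0, 0), (1, 1, 0), (1, 0, 0))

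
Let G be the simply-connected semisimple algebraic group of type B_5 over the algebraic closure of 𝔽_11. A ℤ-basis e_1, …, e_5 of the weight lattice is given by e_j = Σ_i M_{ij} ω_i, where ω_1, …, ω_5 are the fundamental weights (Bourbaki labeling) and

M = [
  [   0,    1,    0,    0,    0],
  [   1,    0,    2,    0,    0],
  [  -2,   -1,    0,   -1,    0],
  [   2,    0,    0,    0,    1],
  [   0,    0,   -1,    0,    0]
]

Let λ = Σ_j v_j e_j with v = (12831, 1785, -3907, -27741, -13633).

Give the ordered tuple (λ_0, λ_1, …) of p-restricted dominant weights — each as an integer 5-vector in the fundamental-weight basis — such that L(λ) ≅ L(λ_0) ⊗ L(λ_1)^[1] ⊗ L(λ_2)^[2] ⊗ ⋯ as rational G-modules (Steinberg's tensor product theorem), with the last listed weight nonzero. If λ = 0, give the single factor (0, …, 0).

Converting to the ω-basis (c_i = row i of M dotted with v = (12831, 1785, -3907, -27741, -13633)):
  c_1 = 0*12831 + 1*1785 + 0*-3907 + 0*-27741 + 0*-13633 = 1785
  c_2 = 1*12831 + 0*1785 + 2*-3907 + 0*-27741 + 0*-13633 = 5017
  c_3 = -2*12831 + -1*1785 + 0*-3907 + -1*-27741 + 0*-13633 = 294
  c_4 = 2*12831 + 0*1785 + 0*-3907 + 0*-27741 + 1*-13633 = 12029
  c_5 = 0*12831 + 0*1785 + -1*-3907 + 0*-27741 + 0*-13633 = 3907
Writing each c_i in base p = 11:
  c_1 = 1785 = 3·11^0 + 8·11^1 + 3·11^2 + 1·11^3
  c_2 = 5017 = 1·11^0 + 5·11^1 + 8·11^2 + 3·11^3
  c_3 = 294 = 8·11^0 + 4·11^1 + 2·11^2
  c_4 = 12029 = 6·11^0 + 4·11^1 + 0·11^2 + 9·11^3
  c_5 = 3907 = 2·11^0 + 3·11^1 + 10·11^2 + 2·11^3
p-restricted factor λ_0 = (3, 1, 8, 6, 2)
p-restricted factor λ_1 = (8, 5, 4, 4, 3)
p-restricted factor λ_2 = (3, 8, 2, 0, 10)
p-restricted factor λ_3 = (1, 3, 0, 9, 2)

((3, 1, 8, 6, 2), (8, 5, 4, 4, 3), (3, 8, 2, 0, 10), (1, 3, 0, 9, 2))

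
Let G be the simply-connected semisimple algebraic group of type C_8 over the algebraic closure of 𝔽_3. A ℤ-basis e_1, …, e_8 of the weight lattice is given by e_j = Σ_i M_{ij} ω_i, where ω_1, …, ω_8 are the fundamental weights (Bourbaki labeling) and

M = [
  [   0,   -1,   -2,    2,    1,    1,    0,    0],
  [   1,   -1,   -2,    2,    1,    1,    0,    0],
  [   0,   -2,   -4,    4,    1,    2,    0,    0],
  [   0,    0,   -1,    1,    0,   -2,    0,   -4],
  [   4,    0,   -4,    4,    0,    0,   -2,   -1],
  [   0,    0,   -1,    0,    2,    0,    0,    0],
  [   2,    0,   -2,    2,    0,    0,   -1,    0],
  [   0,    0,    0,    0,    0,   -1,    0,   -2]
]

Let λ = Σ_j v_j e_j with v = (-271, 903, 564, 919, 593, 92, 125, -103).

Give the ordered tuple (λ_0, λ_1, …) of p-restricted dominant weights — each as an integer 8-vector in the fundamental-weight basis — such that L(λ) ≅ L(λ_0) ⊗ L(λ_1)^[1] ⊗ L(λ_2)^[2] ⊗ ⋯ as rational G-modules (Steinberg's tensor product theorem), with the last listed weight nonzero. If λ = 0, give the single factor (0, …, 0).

((0, 2, 1, 1, 0, 1, 1, 0), (2, 1, 1, 2, 0, 0, 2, 2), (0, 0, 1, 1, 0, 0, 1, 0), (0, 2, 2, 0, 1, 2, 1, 1), (0, 2, 1, 1, 2, 1, 0, 1), (2, 0, 1, 2, 0, 2, 0, 0))

Converting to the ω-basis (c_i = row i of M dotted with v = (-271, 903, 564, 919, 593, 92, 125, -103)):
  c_1 = (0)·(-271) + (-1)·(903) + (-2)·(564) + 2·919 + 1·593 + 1·92 + 0·125 + (0)·(-103) = 492
  c_2 = (1)·(-271) + (-1)·(903) + (-2)·(564) + 2·919 + 1·593 + 1·92 + 0·125 + (0)·(-103) = 221
  c_3 = (0)·(-271) + (-2)·(903) + (-4)·(564) + 4·919 + 1·593 + 2·92 + 0·125 + (0)·(-103) = 391
  c_4 = (0)·(-271) + 0·903 + (-1)·(564) + 1·919 + 0·593 + (-2)·(92) + 0·125 + (-4)·(-103) = 583
  c_5 = (4)·(-271) + 0·903 + (-4)·(564) + 4·919 + 0·593 + 0·92 + (-2)·(125) + (-1)·(-103) = 189
  c_6 = (0)·(-271) + 0·903 + (-1)·(564) + 0·919 + 2·593 + 0·92 + 0·125 + (0)·(-103) = 622
  c_7 = (2)·(-271) + 0·903 + (-2)·(564) + 2·919 + 0·593 + 0·92 + (-1)·(125) + (0)·(-103) = 43
  c_8 = (0)·(-271) + 0·903 + 0·564 + 0·919 + 0·593 + (-1)·(92) + 0·125 + (-2)·(-103) = 114
p = 3; digits c_i = Σ_j d_{ij}·3^j, 0 ≤ d_{ij} < 3:
  c_1 = 492 = 0·3^0 + 2·3^1 + 0·3^2 + 0·3^3 + 0·3^4 + 2·3^5
  c_2 = 221 = 2·3^0 + 1·3^1 + 0·3^2 + 2·3^3 + 2·3^4
  c_3 = 391 = 1·3^0 + 1·3^1 + 1·3^2 + 2·3^3 + 1·3^4 + 1·3^5
  c_4 = 583 = 1·3^0 + 2·3^1 + 1·3^2 + 0·3^3 + 1·3^4 + 2·3^5
  c_5 = 189 = 0·3^0 + 0·3^1 + 0·3^2 + 1·3^3 + 2·3^4
  c_6 = 622 = 1·3^0 + 0·3^1 + 0·3^2 + 2·3^3 + 1·3^4 + 2·3^5
  c_7 = 43 = 1·3^0 + 2·3^1 + 1·3^2 + 1·3^3
  c_8 = 114 = 0·3^0 + 2·3^1 + 0·3^2 + 1·3^3 + 1·3^4
Factor λ_0 = (0, 2, 1, 1, 0, 1, 1, 0)
Factor λ_1 = (2, 1, 1, 2, 0, 0, 2, 2)
Factor λ_2 = (0, 0, 1, 1, 0, 0, 1, 0)
Factor λ_3 = (0, 2, 2, 0, 1, 2, 1, 1)
Factor λ_4 = (0, 2, 1, 1, 2, 1, 0, 1)
Factor λ_5 = (2, 0, 1, 2, 0, 2, 0, 0)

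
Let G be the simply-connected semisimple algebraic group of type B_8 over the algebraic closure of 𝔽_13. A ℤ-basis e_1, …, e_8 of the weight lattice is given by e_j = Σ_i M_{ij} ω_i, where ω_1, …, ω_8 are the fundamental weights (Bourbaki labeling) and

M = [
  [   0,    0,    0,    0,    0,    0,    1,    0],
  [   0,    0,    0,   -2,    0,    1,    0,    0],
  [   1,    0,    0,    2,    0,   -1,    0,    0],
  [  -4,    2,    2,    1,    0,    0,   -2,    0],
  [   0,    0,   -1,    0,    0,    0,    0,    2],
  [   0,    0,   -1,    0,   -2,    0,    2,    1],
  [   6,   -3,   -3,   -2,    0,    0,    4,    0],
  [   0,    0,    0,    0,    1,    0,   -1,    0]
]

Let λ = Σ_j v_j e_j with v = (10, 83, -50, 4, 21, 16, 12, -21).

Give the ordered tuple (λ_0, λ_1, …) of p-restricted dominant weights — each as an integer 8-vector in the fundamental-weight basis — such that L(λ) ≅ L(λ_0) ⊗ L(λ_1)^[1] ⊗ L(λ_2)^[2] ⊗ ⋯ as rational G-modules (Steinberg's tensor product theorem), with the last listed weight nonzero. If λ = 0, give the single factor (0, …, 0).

((12, 8, 2, 6, 8, 11, 1, 9),)

Converting to the ω-basis (c_i = row i of M dotted with v = (10, 83, -50, 4, 21, 16, 12, -21)):
  c_1 = 0·10 + 0·83 + (0)·(-50) + 0·4 + 0·21 + 0·16 + 1·12 + (0)·(-21) = 12
  c_2 = 0·10 + 0·83 + (0)·(-50) + (-2)·(4) + 0·21 + 1·16 + 0·12 + (0)·(-21) = 8
  c_3 = 1·10 + 0·83 + (0)·(-50) + 2·4 + 0·21 + (-1)·(16) + 0·12 + (0)·(-21) = 2
  c_4 = (-4)·(10) + 2·83 + (2)·(-50) + 1·4 + 0·21 + 0·16 + (-2)·(12) + (0)·(-21) = 6
  c_5 = 0·10 + 0·83 + (-1)·(-50) + 0·4 + 0·21 + 0·16 + 0·12 + (2)·(-21) = 8
  c_6 = 0·10 + 0·83 + (-1)·(-50) + 0·4 + (-2)·(21) + 0·16 + 2·12 + (1)·(-21) = 11
  c_7 = 6·10 + (-3)·(83) + (-3)·(-50) + (-2)·(4) + 0·21 + 0·16 + 4·12 + (0)·(-21) = 1
  c_8 = 0·10 + 0·83 + (0)·(-50) + 0·4 + 1·21 + 0·16 + (-1)·(12) + (0)·(-21) = 9
Writing each c_i in base p = 13:
  c_1 = 12 = 12·13^0
  c_2 = 8 = 8·13^0
  c_3 = 2 = 2·13^0
  c_4 = 6 = 6·13^0
  c_5 = 8 = 8·13^0
  c_6 = 11 = 11·13^0
  c_7 = 1 = 1·13^0
  c_8 = 9 = 9·13^0
Factor λ_0 = (12, 8, 2, 6, 8, 11, 1, 9)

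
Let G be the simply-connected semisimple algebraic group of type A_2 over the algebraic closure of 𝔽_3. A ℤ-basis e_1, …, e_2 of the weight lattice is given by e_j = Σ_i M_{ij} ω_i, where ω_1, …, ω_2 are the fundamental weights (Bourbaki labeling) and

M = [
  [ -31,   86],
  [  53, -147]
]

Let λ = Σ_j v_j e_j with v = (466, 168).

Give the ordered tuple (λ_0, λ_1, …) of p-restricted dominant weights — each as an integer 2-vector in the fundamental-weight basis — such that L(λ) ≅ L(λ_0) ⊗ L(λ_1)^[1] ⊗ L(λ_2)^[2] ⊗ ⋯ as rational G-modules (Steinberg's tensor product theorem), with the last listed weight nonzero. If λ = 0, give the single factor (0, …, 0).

((2, 2),)

Converting to the ω-basis (c_i = row i of M dotted with v = (466, 168)):
  c_1 = (-31)·(466) + (86)·(168) = 2
  c_2 = (53)·(466) + (-147)·(168) = 2
Expand coordinatewise in base 3:
  c_1 = 2 = 2·3^0
  c_2 = 2 = 2·3^0
p-restricted factor λ_0 = (2, 2)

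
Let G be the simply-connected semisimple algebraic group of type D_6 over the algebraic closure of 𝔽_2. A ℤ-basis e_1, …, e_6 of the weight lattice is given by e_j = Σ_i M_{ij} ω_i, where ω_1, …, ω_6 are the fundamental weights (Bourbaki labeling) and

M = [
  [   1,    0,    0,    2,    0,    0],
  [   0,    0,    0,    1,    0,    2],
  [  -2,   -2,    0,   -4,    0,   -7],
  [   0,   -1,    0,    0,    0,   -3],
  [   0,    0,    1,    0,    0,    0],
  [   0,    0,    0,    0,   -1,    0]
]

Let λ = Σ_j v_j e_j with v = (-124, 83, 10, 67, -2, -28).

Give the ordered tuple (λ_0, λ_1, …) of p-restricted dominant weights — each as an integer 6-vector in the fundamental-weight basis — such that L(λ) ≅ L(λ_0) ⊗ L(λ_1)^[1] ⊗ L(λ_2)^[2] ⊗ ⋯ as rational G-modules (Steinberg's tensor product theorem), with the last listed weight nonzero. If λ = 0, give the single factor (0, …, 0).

((0, 1, 0, 1, 0, 0), (1, 1, 1, 0, 1, 1), (0, 0, 0, 0, 0, 0), (1, 1, 1, 0, 1, 0))

In the fundamental-weight basis, λ has coordinates c = M·v (v = (-124, 83, 10, 67, -2, -28)):
  c_1 = (1)·(-124) + 0·83 + 0·10 + 2·67 + (0)·(-2) + (0)·(-28) = 10
  c_2 = (0)·(-124) + 0·83 + 0·10 + 1·67 + (0)·(-2) + (2)·(-28) = 11
  c_3 = (-2)·(-124) + (-2)·(83) + 0·10 + (-4)·(67) + (0)·(-2) + (-7)·(-28) = 10
  c_4 = (0)·(-124) + (-1)·(83) + 0·10 + 0·67 + (0)·(-2) + (-3)·(-28) = 1
  c_5 = (0)·(-124) + 0·83 + 1·10 + 0·67 + (0)·(-2) + (0)·(-28) = 10
  c_6 = (0)·(-124) + 0·83 + 0·10 + 0·67 + (-1)·(-2) + (0)·(-28) = 2
Writing each c_i in base p = 2:
  c_1 = 10 = 0·2^0 + 1·2^1 + 0·2^2 + 1·2^3
  c_2 = 11 = 1·2^0 + 1·2^1 + 0·2^2 + 1·2^3
  c_3 = 10 = 0·2^0 + 1·2^1 + 0·2^2 + 1·2^3
  c_4 = 1 = 1·2^0
  c_5 = 10 = 0·2^0 + 1·2^1 + 0·2^2 + 1·2^3
  c_6 = 2 = 0·2^0 + 1·2^1
p-restricted factor λ_0 = (0, 1, 0, 1, 0, 0)
p-restricted factor λ_1 = (1, 1, 1, 0, 1, 1)
p-restricted factor λ_2 = (0, 0, 0, 0, 0, 0)
p-restricted factor λ_3 = (1, 1, 1, 0, 1, 0)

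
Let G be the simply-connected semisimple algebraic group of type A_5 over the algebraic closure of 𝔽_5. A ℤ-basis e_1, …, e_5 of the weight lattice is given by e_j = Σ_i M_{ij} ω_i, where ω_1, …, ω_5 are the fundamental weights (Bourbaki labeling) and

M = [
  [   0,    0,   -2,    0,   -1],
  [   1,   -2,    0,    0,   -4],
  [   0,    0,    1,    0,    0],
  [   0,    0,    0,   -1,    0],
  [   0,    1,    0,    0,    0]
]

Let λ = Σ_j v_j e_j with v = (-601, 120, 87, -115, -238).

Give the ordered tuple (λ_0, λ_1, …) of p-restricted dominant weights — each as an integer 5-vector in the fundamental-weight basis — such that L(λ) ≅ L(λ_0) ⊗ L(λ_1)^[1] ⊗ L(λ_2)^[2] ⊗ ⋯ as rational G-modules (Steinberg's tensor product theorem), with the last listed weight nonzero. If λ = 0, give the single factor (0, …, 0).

((4, 1, 2, 0, 0), (2, 2, 2, 3, 4), (2, 4, 3, 4, 4))

Change of basis e → ω: c = M·v where v = (-601, 120, 87, -115, -238):
  c_1 = (0)·(-601) + 0·120 + (-2)·(87) + (0)·(-115) + (-1)·(-238) = 64
  c_2 = (1)·(-601) + (-2)·(120) + 0·87 + (0)·(-115) + (-4)·(-238) = 111
  c_3 = (0)·(-601) + 0·120 + 1·87 + (0)·(-115) + (0)·(-238) = 87
  c_4 = (0)·(-601) + 0·120 + 0·87 + (-1)·(-115) + (0)·(-238) = 115
  c_5 = (0)·(-601) + 1·120 + 0·87 + (0)·(-115) + (0)·(-238) = 120
Writing each c_i in base p = 5:
  c_1 = 64 = 4·5^0 + 2·5^1 + 2·5^2
  c_2 = 111 = 1·5^0 + 2·5^1 + 4·5^2
  c_3 = 87 = 2·5^0 + 2·5^1 + 3·5^2
  c_4 = 115 = 0·5^0 + 3·5^1 + 4·5^2
  c_5 = 120 = 0·5^0 + 4·5^1 + 4·5^2
Factor λ_0 = (4, 1, 2, 0, 0)
Factor λ_1 = (2, 2, 2, 3, 4)
Factor λ_2 = (2, 4, 3, 4, 4)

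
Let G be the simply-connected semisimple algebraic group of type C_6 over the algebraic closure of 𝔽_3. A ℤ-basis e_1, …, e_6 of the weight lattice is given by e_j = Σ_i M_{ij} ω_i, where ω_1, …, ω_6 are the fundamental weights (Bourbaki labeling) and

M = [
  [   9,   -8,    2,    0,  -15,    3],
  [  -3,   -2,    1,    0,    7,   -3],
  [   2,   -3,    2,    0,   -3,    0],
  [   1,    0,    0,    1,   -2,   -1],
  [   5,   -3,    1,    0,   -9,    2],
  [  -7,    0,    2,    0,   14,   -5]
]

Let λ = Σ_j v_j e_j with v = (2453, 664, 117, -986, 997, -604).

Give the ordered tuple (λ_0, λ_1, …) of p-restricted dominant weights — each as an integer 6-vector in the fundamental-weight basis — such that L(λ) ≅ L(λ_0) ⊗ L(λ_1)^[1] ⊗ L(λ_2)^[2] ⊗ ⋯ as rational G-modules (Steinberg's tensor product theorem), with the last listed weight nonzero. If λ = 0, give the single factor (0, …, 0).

Converting to the ω-basis (c_i = row i of M dotted with v = (2453, 664, 117, -986, 997, -604)):
  c_1 = (9)·(2453) + (-8)·(664) + (2)·(117) + (0)·(-986) + (-15)·(997) + (3)·(-604) = 232
  c_2 = (-3)·(2453) + (-2)·(664) + (1)·(117) + (0)·(-986) + (7)·(997) + (-3)·(-604) = 221
  c_3 = (2)·(2453) + (-3)·(664) + (2)·(117) + (0)·(-986) + (-3)·(997) + (0)·(-604) = 157
  c_4 = (1)·(2453) + (0)·(664) + (0)·(117) + (1)·(-986) + (-2)·(997) + (-1)·(-604) = 77
  c_5 = (5)·(2453) + (-3)·(664) + (1)·(117) + (0)·(-986) + (-9)·(997) + (2)·(-604) = 209
  c_6 = (-7)·(2453) + (0)·(664) + (2)·(117) + (0)·(-986) + (14)·(997) + (-5)·(-604) = 41
p = 3; digits c_i = Σ_j d_{ij}·3^j, 0 ≤ d_{ij} < 3:
  c_1 = 232 = 1·3^0 + 2·3^1 + 1·3^2 + 2·3^3 + 2·3^4
  c_2 = 221 = 2·3^0 + 1·3^1 + 0·3^2 + 2·3^3 + 2·3^4
  c_3 = 157 = 1·3^0 + 1·3^1 + 2·3^2 + 2·3^3 + 1·3^4
  c_4 = 77 = 2·3^0 + 1·3^1 + 2·3^2 + 2·3^3
  c_5 = 209 = 2·3^0 + 0·3^1 + 2·3^2 + 1·3^3 + 2·3^4
  c_6 = 41 = 2·3^0 + 1·3^1 + 1·3^2 + 1·3^3
Factor λ_0 = (1, 2, 1, 2, 2, 2)
Factor λ_1 = (2, 1, 1, 1, 0, 1)
Factor λ_2 = (1, 0, 2, 2, 2, 1)
Factor λ_3 = (2, 2, 2, 2, 1, 1)
Factor λ_4 = (2, 2, 1, 0, 2, 0)

((1, 2, 1, 2, 2, 2), (2, 1, 1, 1, 0, 1), (1, 0, 2, 2, 2, 1), (2, 2, 2, 2, 1, 1), (2, 2, 1, 0, 2, 0))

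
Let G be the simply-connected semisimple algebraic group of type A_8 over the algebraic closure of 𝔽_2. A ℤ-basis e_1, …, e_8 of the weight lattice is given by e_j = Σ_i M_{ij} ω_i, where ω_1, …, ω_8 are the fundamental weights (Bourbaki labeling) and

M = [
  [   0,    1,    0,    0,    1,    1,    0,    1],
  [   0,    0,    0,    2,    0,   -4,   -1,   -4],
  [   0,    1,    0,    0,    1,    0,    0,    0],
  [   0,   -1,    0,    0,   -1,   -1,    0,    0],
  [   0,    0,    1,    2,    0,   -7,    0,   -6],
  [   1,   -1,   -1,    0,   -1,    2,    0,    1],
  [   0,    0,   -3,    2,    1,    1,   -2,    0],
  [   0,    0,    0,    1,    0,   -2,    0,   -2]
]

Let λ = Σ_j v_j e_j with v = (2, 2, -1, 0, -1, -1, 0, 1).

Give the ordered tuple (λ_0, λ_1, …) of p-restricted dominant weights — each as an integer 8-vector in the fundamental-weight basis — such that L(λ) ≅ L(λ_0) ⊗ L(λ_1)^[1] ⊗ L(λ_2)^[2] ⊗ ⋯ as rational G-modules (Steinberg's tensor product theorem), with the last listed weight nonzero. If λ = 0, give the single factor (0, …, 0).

((1, 0, 1, 0, 0, 1, 1, 0),)

Converting to the ω-basis (c_i = row i of M dotted with v = (2, 2, -1, 0, -1, -1, 0, 1)):
  c_1 = 0·2 + 1·2 + (0)·(-1) + 0·0 + (1)·(-1) + (1)·(-1) + 0·0 + 1·1 = 1
  c_2 = 0·2 + 0·2 + (0)·(-1) + 2·0 + (0)·(-1) + (-4)·(-1) + (-1)·(0) + (-4)·(1) = 0
  c_3 = 0·2 + 1·2 + (0)·(-1) + 0·0 + (1)·(-1) + (0)·(-1) + 0·0 + 0·1 = 1
  c_4 = 0·2 + (-1)·(2) + (0)·(-1) + 0·0 + (-1)·(-1) + (-1)·(-1) + 0·0 + 0·1 = 0
  c_5 = 0·2 + 0·2 + (1)·(-1) + 2·0 + (0)·(-1) + (-7)·(-1) + 0·0 + (-6)·(1) = 0
  c_6 = 1·2 + (-1)·(2) + (-1)·(-1) + 0·0 + (-1)·(-1) + (2)·(-1) + 0·0 + 1·1 = 1
  c_7 = 0·2 + 0·2 + (-3)·(-1) + 2·0 + (1)·(-1) + (1)·(-1) + (-2)·(0) + 0·1 = 1
  c_8 = 0·2 + 0·2 + (0)·(-1) + 1·0 + (0)·(-1) + (-2)·(-1) + 0·0 + (-2)·(1) = 0
Writing each c_i in base p = 2:
  c_1 = 1 = 1·2^0
  c_2 = 0
  c_3 = 1 = 1·2^0
  c_4 = 0
  c_5 = 0
  c_6 = 1 = 1·2^0
  c_7 = 1 = 1·2^0
  c_8 = 0
p-restricted factor λ_0 = (1, 0, 1, 0, 0, 1, 1, 0)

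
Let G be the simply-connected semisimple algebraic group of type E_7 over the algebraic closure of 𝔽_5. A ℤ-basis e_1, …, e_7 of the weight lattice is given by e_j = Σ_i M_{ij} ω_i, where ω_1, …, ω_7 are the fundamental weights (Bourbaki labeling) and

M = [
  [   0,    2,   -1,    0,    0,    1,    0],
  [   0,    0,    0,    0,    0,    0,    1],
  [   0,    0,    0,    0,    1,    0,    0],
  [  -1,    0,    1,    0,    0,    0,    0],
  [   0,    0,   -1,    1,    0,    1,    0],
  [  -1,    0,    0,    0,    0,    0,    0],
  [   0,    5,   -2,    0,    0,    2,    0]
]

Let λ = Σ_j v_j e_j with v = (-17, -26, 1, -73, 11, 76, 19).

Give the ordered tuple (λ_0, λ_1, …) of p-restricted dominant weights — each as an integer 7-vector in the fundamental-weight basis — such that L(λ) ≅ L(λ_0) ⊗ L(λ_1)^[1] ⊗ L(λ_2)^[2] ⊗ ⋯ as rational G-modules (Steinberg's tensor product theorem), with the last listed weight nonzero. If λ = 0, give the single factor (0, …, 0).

((3, 4, 1, 3, 2, 2, 0), (4, 3, 2, 3, 0, 3, 4))

Change of basis e → ω: c = M·v where v = (-17, -26, 1, -73, 11, 76, 19):
  c_1 = (0)·(-17) + (2)·(-26) + (-1)·(1) + (0)·(-73) + (0)·(11) + (1)·(76) + (0)·(19) = 23
  c_2 = (0)·(-17) + (0)·(-26) + (0)·(1) + (0)·(-73) + (0)·(11) + (0)·(76) + (1)·(19) = 19
  c_3 = (0)·(-17) + (0)·(-26) + (0)·(1) + (0)·(-73) + (1)·(11) + (0)·(76) + (0)·(19) = 11
  c_4 = (-1)·(-17) + (0)·(-26) + (1)·(1) + (0)·(-73) + (0)·(11) + (0)·(76) + (0)·(19) = 18
  c_5 = (0)·(-17) + (0)·(-26) + (-1)·(1) + (1)·(-73) + (0)·(11) + (1)·(76) + (0)·(19) = 2
  c_6 = (-1)·(-17) + (0)·(-26) + (0)·(1) + (0)·(-73) + (0)·(11) + (0)·(76) + (0)·(19) = 17
  c_7 = (0)·(-17) + (5)·(-26) + (-2)·(1) + (0)·(-73) + (0)·(11) + (2)·(76) + (0)·(19) = 20
p = 5; digits c_i = Σ_j d_{ij}·5^j, 0 ≤ d_{ij} < 5:
  c_1 = 23 = 3·5^0 + 4·5^1
  c_2 = 19 = 4·5^0 + 3·5^1
  c_3 = 11 = 1·5^0 + 2·5^1
  c_4 = 18 = 3·5^0 + 3·5^1
  c_5 = 2 = 2·5^0
  c_6 = 17 = 2·5^0 + 3·5^1
  c_7 = 20 = 0·5^0 + 4·5^1
λ_0 = (3, 4, 1, 3, 2, 2, 0)
λ_1 = (4, 3, 2, 3, 0, 3, 4)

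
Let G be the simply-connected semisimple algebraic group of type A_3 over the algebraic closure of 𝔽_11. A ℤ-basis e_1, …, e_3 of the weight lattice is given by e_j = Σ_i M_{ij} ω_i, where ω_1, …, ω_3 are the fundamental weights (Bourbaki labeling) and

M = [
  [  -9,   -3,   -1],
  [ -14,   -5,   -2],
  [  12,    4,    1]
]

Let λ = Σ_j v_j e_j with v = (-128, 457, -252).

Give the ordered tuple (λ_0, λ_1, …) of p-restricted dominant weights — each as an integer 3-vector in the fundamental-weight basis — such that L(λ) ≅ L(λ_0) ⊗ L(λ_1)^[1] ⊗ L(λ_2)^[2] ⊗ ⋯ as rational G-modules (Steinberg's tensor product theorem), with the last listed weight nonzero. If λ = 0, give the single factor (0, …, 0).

((0, 0, 7), (3, 1, 3))

In the fundamental-weight basis, λ has coordinates c = M·v (v = (-128, 457, -252)):
  c_1 = (-9)·(-128) + (-3)·(457) + (-1)·(-252) = 33
  c_2 = (-14)·(-128) + (-5)·(457) + (-2)·(-252) = 11
  c_3 = (12)·(-128) + 4·457 + (1)·(-252) = 40
p = 11; digits c_i = Σ_j d_{ij}·11^j, 0 ≤ d_{ij} < 11:
  c_1 = 33 = 0·11^0 + 3·11^1
  c_2 = 11 = 0·11^0 + 1·11^1
  c_3 = 40 = 7·11^0 + 3·11^1
Factor λ_0 = (0, 0, 7)
Factor λ_1 = (3, 1, 3)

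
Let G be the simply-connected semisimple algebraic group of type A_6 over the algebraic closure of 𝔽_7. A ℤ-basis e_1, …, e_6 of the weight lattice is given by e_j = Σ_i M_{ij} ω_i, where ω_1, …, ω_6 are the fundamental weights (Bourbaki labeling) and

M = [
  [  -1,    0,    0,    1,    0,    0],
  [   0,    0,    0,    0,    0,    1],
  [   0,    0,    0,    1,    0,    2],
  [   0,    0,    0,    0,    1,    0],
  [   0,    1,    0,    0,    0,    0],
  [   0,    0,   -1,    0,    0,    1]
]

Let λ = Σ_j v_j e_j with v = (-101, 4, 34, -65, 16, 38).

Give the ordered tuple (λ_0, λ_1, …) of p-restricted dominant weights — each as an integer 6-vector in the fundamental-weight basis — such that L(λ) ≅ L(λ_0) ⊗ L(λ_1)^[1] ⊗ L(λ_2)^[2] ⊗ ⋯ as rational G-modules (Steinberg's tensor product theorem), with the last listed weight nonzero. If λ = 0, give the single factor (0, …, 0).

((1, 3, 4, 2, 4, 4), (5, 5, 1, 2, 0, 0))

ω-coordinates c = M·v, v = (-101, 4, 34, -65, 16, 38):
  c_1 = (-1)·(-101) + (0)·(4) + (0)·(34) + (1)·(-65) + (0)·(16) + (0)·(38) = 36
  c_2 = (0)·(-101) + (0)·(4) + (0)·(34) + (0)·(-65) + (0)·(16) + (1)·(38) = 38
  c_3 = (0)·(-101) + (0)·(4) + (0)·(34) + (1)·(-65) + (0)·(16) + (2)·(38) = 11
  c_4 = (0)·(-101) + (0)·(4) + (0)·(34) + (0)·(-65) + (1)·(16) + (0)·(38) = 16
  c_5 = (0)·(-101) + (1)·(4) + (0)·(34) + (0)·(-65) + (0)·(16) + (0)·(38) = 4
  c_6 = (0)·(-101) + (0)·(4) + (-1)·(34) + (0)·(-65) + (0)·(16) + (1)·(38) = 4
Base-7 expansion of each c_i:
  c_1 = 36 = 1·7^0 + 5·7^1
  c_2 = 38 = 3·7^0 + 5·7^1
  c_3 = 11 = 4·7^0 + 1·7^1
  c_4 = 16 = 2·7^0 + 2·7^1
  c_5 = 4 = 4·7^0
  c_6 = 4 = 4·7^0
Factor λ_0 = (1, 3, 4, 2, 4, 4)
Factor λ_1 = (5, 5, 1, 2, 0, 0)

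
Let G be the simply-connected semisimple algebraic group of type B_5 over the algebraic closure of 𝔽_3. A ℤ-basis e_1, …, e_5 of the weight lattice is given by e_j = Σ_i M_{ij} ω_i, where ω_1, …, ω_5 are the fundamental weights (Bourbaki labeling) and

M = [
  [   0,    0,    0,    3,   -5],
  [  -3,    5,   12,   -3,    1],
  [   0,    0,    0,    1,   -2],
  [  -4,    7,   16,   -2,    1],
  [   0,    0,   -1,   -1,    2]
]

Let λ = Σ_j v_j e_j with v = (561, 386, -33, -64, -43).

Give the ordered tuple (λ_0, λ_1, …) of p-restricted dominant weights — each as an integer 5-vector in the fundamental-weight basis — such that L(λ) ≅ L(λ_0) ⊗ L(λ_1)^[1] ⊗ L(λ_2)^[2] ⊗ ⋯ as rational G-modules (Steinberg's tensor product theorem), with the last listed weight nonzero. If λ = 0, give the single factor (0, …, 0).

((2, 0, 1, 0, 2), (1, 0, 1, 2, 0), (2, 0, 2, 1, 1))

Converting to the ω-basis (c_i = row i of M dotted with v = (561, 386, -33, -64, -43)):
  c_1 = 0*561 + 0*386 + 0*-33 + 3*-64 + -5*-43 = 23
  c_2 = -3*561 + 5*386 + 12*-33 + -3*-64 + 1*-43 = 0
  c_3 = 0*561 + 0*386 + 0*-33 + 1*-64 + -2*-43 = 22
  c_4 = -4*561 + 7*386 + 16*-33 + -2*-64 + 1*-43 = 15
  c_5 = 0*561 + 0*386 + -1*-33 + -1*-64 + 2*-43 = 11
Base-3 expansion of each c_i:
  c_1 = 23 = 2·3^0 + 1·3^1 + 2·3^2
  c_2 = 0
  c_3 = 22 = 1·3^0 + 1·3^1 + 2·3^2
  c_4 = 15 = 0·3^0 + 2·3^1 + 1·3^2
  c_5 = 11 = 2·3^0 + 0·3^1 + 1·3^2
Factor λ_0 = (2, 0, 1, 0, 2)
Factor λ_1 = (1, 0, 1, 2, 0)
Factor λ_2 = (2, 0, 2, 1, 1)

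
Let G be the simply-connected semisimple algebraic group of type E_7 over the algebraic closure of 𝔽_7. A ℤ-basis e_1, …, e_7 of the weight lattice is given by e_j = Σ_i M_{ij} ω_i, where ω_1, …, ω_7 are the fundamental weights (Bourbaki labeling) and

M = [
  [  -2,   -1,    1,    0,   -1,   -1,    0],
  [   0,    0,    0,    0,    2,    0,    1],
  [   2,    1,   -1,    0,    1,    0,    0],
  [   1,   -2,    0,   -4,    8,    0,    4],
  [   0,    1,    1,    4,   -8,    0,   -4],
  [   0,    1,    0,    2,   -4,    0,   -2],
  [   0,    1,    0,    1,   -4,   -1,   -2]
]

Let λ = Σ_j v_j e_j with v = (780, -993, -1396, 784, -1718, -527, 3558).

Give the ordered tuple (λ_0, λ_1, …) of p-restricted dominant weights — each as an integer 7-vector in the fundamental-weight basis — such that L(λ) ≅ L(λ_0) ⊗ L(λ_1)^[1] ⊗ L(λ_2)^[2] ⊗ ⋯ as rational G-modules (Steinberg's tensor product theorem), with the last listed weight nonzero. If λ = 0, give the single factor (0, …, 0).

ω-coordinates c = M·v, v = (780, -993, -1396, 784, -1718, -527, 3558):
  c_1 = (-2)·(780) + (-1)·(-993) + (1)·(-1396) + 0·784 + (-1)·(-1718) + (-1)·(-527) + 0·3558 = 282
  c_2 = 0·780 + (0)·(-993) + (0)·(-1396) + 0·784 + (2)·(-1718) + (0)·(-527) + 1·3558 = 122
  c_3 = 2·780 + (1)·(-993) + (-1)·(-1396) + 0·784 + (1)·(-1718) + (0)·(-527) + 0·3558 = 245
  c_4 = 1·780 + (-2)·(-993) + (0)·(-1396) + (-4)·(784) + (8)·(-1718) + (0)·(-527) + 4·3558 = 118
  c_5 = 0·780 + (1)·(-993) + (1)·(-1396) + 4·784 + (-8)·(-1718) + (0)·(-527) + (-4)·(3558) = 259
  c_6 = 0·780 + (1)·(-993) + (0)·(-1396) + 2·784 + (-4)·(-1718) + (0)·(-527) + (-2)·(3558) = 331
  c_7 = 0·780 + (1)·(-993) + (0)·(-1396) + 1·784 + (-4)·(-1718) + (-1)·(-527) + (-2)·(3558) = 74
p = 7; digits c_i = Σ_j d_{ij}·7^j, 0 ≤ d_{ij} < 7:
  c_1 = 282 = 2·7^0 + 5·7^1 + 5·7^2
  c_2 = 122 = 3·7^0 + 3·7^1 + 2·7^2
  c_3 = 245 = 0·7^0 + 0·7^1 + 5·7^2
  c_4 = 118 = 6·7^0 + 2·7^1 + 2·7^2
  c_5 = 259 = 0·7^0 + 2·7^1 + 5·7^2
  c_6 = 331 = 2·7^0 + 5·7^1 + 6·7^2
  c_7 = 74 = 4·7^0 + 3·7^1 + 1·7^2
λ_0 = (2, 3, 0, 6, 0, 2, 4)
λ_1 = (5, 3, 0, 2, 2, 5, 3)
λ_2 = (5, 2, 5, 2, 5, 6, 1)

((2, 3, 0, 6, 0, 2, 4), (5, 3, 0, 2, 2, 5, 3), (5, 2, 5, 2, 5, 6, 1))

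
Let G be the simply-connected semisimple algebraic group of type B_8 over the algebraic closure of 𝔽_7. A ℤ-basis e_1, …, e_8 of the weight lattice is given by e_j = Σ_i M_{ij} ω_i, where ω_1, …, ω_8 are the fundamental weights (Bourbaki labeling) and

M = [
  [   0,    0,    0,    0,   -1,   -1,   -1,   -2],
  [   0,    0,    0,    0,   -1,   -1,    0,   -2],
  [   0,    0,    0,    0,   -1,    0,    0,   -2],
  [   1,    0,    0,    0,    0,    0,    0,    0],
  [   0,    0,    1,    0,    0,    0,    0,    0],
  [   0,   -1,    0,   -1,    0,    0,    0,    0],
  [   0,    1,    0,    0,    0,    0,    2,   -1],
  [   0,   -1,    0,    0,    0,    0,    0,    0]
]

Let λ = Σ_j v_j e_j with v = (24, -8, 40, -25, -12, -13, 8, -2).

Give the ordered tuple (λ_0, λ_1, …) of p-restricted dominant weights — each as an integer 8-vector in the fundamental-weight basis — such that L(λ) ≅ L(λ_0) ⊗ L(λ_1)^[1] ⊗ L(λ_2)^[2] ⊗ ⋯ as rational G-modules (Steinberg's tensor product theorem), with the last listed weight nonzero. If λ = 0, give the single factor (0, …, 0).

((0, 1, 2, 3, 5, 5, 3, 1), (3, 4, 2, 3, 5, 4, 1, 1))

ω-coordinates c = M·v, v = (24, -8, 40, -25, -12, -13, 8, -2):
  c_1 = (0)·(24) + (0)·(-8) + (0)·(40) + (0)·(-25) + (-1)·(-12) + (-1)·(-13) + (-1)·(8) + (-2)·(-2) = 21
  c_2 = (0)·(24) + (0)·(-8) + (0)·(40) + (0)·(-25) + (-1)·(-12) + (-1)·(-13) + (0)·(8) + (-2)·(-2) = 29
  c_3 = (0)·(24) + (0)·(-8) + (0)·(40) + (0)·(-25) + (-1)·(-12) + (0)·(-13) + (0)·(8) + (-2)·(-2) = 16
  c_4 = (1)·(24) + (0)·(-8) + (0)·(40) + (0)·(-25) + (0)·(-12) + (0)·(-13) + (0)·(8) + (0)·(-2) = 24
  c_5 = (0)·(24) + (0)·(-8) + (1)·(40) + (0)·(-25) + (0)·(-12) + (0)·(-13) + (0)·(8) + (0)·(-2) = 40
  c_6 = (0)·(24) + (-1)·(-8) + (0)·(40) + (-1)·(-25) + (0)·(-12) + (0)·(-13) + (0)·(8) + (0)·(-2) = 33
  c_7 = (0)·(24) + (1)·(-8) + (0)·(40) + (0)·(-25) + (0)·(-12) + (0)·(-13) + (2)·(8) + (-1)·(-2) = 10
  c_8 = (0)·(24) + (-1)·(-8) + (0)·(40) + (0)·(-25) + (0)·(-12) + (0)·(-13) + (0)·(8) + (0)·(-2) = 8
Base-7 expansion of each c_i:
  c_1 = 21 = 0·7^0 + 3·7^1
  c_2 = 29 = 1·7^0 + 4·7^1
  c_3 = 16 = 2·7^0 + 2·7^1
  c_4 = 24 = 3·7^0 + 3·7^1
  c_5 = 40 = 5·7^0 + 5·7^1
  c_6 = 33 = 5·7^0 + 4·7^1
  c_7 = 10 = 3·7^0 + 1·7^1
  c_8 = 8 = 1·7^0 + 1·7^1
Factor λ_0 = (0, 1, 2, 3, 5, 5, 3, 1)
Factor λ_1 = (3, 4, 2, 3, 5, 4, 1, 1)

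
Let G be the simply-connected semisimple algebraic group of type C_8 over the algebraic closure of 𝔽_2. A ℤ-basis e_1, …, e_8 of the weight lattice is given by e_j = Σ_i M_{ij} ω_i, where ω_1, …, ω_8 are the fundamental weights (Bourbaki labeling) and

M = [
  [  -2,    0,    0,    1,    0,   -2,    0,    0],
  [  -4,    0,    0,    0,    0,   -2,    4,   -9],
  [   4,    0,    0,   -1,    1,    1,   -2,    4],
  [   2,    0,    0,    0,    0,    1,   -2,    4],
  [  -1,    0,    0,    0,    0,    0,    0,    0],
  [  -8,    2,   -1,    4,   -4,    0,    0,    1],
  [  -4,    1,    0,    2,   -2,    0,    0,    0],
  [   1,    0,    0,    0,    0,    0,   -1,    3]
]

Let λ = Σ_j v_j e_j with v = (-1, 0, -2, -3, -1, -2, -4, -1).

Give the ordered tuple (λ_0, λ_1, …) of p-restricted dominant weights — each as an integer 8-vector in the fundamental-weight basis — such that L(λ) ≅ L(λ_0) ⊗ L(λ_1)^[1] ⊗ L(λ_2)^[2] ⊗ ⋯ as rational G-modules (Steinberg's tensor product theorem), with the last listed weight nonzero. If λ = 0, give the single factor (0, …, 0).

Compute c_i = Σ_j M_{ij} v_j with v = (-1, 0, -2, -3, -1, -2, -4, -1):
  c_1 = -2*-1 + 0*0 + 0*-2 + 1*-3 + 0*-1 + -2*-2 + 0*-4 + 0*-1 = 3
  c_2 = -4*-1 + 0*0 + 0*-2 + 0*-3 + 0*-1 + -2*-2 + 4*-4 + -9*-1 = 1
  c_3 = 4*-1 + 0*0 + 0*-2 + -1*-3 + 1*-1 + 1*-2 + -2*-4 + 4*-1 = 0
  c_4 = 2*-1 + 0*0 + 0*-2 + 0*-3 + 0*-1 + 1*-2 + -2*-4 + 4*-1 = 0
  c_5 = -1*-1 + 0*0 + 0*-2 + 0*-3 + 0*-1 + 0*-2 + 0*-4 + 0*-1 = 1
  c_6 = -8*-1 + 2*0 + -1*-2 + 4*-3 + -4*-1 + 0*-2 + 0*-4 + 1*-1 = 1
  c_7 = -4*-1 + 1*0 + 0*-2 + 2*-3 + -2*-1 + 0*-2 + 0*-4 + 0*-1 = 0
  c_8 = 1*-1 + 0*0 + 0*-2 + 0*-3 + 0*-1 + 0*-2 + -1*-4 + 3*-1 = 0
Writing each c_i in base p = 2:
  c_1 = 3 = 1·2^0 + 1·2^1
  c_2 = 1 = 1·2^0
  c_3 = 0
  c_4 = 0
  c_5 = 1 = 1·2^0
  c_6 = 1 = 1·2^0
  c_7 = 0
  c_8 = 0
Factor λ_0 = (1, 1, 0, 0, 1, 1, 0, 0)
Factor λ_1 = (1, 0, 0, 0, 0, 0, 0, 0)

((1, 1, 0, 0, 1, 1, 0, 0), (1, 0, 0, 0, 0, 0, 0, 0))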